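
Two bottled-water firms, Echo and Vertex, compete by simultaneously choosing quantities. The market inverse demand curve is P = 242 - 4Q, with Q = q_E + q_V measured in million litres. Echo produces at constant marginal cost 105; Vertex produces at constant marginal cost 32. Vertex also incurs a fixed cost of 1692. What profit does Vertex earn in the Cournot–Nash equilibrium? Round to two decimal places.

Echo's profit: π_E = (242 - 4Q)q_E - (105q_E). Setting ∂π_E/∂q_E = 0: 137 - 8q_E - 4(q_V) = 0.
Vertex's first-order condition: 210 - 8q_V - 4(q_E) = 0.
So q_E = (137 - 4q_V)/8 and q_V = (210 - 4q_E)/8.
Solving the pair: q_E = 16/3, q_V = 283/12.
Price P = 242 - 4·(347/12) = 379/3.
Vertex's profit: (379/3 - 32)·(283/12) - 1692 = 532.6944.

532.69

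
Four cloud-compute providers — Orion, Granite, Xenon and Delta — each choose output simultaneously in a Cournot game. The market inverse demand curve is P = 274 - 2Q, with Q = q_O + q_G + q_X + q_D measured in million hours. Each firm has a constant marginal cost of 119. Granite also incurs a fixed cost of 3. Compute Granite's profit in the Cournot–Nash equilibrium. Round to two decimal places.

Each firm earns π_i = (274 - 2Q)q_i - 119q_i.
First-order condition (treating rivals' output as given): 155 - 4q_i - 2·Σ_{j≠i} q_j = 0.
With identical firms every q_j equals q_i, so Σ_{j≠i} q_j = 3q_i and 155 = 10q_i, giving q_i = 31/2.
Price P = 274 - 2·62 = 150.
Granite's profit: (150 - 119)·(31/2) - 3 = 955/2.

477.50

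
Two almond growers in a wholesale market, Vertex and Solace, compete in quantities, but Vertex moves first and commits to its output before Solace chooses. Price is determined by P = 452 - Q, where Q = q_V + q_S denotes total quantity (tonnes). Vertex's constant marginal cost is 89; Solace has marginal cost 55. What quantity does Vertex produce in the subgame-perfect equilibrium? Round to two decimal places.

164.50

The follower Solace best-responds to any q_V: π_S = (452 - Q)q_S - 55q_S.
∂π_S/∂q_S = 397 - q_V - 2q_S = 0 gives the reaction function q_S = (397 - q_V)/2.
Vertex substitutes q_S(q_V) into its own profit: π_V = q_V(452 - q_V - (397 - q_V)/2) - 89q_V = (507/2 - (1/2)q_V)q_V - 89q_V.
The leader's first-order condition 329/2 - q_V = 0 yields q_V = 329/2.
Then q_S = (397 - 329/2)/2 = 465/4.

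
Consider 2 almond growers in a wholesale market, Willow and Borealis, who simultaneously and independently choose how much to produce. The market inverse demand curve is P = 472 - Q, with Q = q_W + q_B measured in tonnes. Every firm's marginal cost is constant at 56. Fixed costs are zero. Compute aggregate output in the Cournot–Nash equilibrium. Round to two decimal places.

277.33

A representative firm's profit is π_i = q_i(472 - Q) - 56q_i.
First-order condition (treating rivals' output as given): 416 - 2q_i - q_j = 0.
With identical firms every q_j equals q_i, so q_j = q_i and 416 = 3q_i, giving q_i = 416/3.
Total output Q = 416/3 + 416/3 = 832/3.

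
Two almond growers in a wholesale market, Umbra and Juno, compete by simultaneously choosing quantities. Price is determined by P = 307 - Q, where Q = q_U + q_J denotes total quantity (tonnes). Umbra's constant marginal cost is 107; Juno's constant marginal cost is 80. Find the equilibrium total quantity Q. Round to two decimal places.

142.33

Umbra's profit: π_U = (307 - Q)q_U - (107q_U). Setting ∂π_U/∂q_U = 0: 200 - 2q_U - (q_J) = 0.
Juno's profit: π_J = (307 - Q)q_J - (80q_J). Setting ∂π_J/∂q_J = 0: 227 - 2q_J - (q_U) = 0.
Best responses: q_U = (200 - q_J)/2, q_J = (227 - q_U)/2.
Solving the pair: q_U = 173/3, q_J = 254/3.
Total output Q = 173/3 + 254/3 = 427/3.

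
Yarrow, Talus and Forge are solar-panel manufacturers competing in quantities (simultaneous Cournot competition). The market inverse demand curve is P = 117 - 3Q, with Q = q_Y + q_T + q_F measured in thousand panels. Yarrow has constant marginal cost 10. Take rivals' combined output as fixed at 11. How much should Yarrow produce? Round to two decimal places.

With rivals' combined output fixed at 11, Yarrow's profit is π_Y = (117 - 3·11 - 3q_Y)q_Y - (10q_Y) = (84 - 3q_Y)q_Y - (10q_Y).
∂π_Y/∂q_Y = 74 - 6q_Y = 0, so q_Y = 37/3.

12.33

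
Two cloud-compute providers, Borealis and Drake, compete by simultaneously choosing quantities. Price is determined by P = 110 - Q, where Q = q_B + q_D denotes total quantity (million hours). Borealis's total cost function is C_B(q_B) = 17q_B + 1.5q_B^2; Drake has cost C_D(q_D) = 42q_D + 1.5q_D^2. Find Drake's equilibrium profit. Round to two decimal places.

264.80

Borealis's profit: π_B = (110 - Q)q_B - (17q_B + (3/2)q_B²). Setting ∂π_B/∂q_B = 0: 93 - 5q_B - (q_D) = 0.
Drake's profit: π_D = (110 - Q)q_D - (42q_D + (3/2)q_D²). Setting ∂π_D/∂q_D = 0: 68 - 5q_D - (q_B) = 0.
So q_B = (93 - q_D)/5 and q_D = (68 - q_B)/5.
Solving the pair: q_B = 397/24, q_D = 247/24.
Price P = 110 - 161/6 = 499/6.
Drake's profit: (499/6)·(247/24) - 42·(247/24) - (3/2)(247/24)² = 264.7960.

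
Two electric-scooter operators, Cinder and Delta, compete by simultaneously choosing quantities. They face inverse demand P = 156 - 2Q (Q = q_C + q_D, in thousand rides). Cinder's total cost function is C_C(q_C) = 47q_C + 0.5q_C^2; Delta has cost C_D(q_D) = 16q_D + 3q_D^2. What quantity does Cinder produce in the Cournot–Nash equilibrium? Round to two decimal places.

Cinder's profit: π_C = (156 - 2Q)q_C - (47q_C + (1/2)q_C²). Setting ∂π_C/∂q_C = 0: 109 - 5q_C - 2(q_D) = 0.
Delta's profit: π_D = (156 - 2Q)q_D - (16q_D + 3q_D²). Setting ∂π_D/∂q_D = 0: 140 - 10q_D - 2(q_C) = 0.
So q_C = (109 - 2q_D)/5 and q_D = (140 - 2q_C)/10.
Substituting one into the other gives q_C = 405/23 and q_D = 241/23.

17.61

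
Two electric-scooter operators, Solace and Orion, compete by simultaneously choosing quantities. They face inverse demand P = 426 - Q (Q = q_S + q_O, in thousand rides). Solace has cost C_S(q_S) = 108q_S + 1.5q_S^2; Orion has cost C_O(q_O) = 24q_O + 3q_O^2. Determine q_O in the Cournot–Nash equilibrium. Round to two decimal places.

Solace's profit: π_S = (426 - Q)q_S - (108q_S + (3/2)q_S²). Setting ∂π_S/∂q_S = 0: 318 - 5q_S - (q_O) = 0.
Orion's profit: π_O = (426 - Q)q_O - (24q_O + 3q_O²). Setting ∂π_O/∂q_O = 0: 402 - 8q_O - (q_S) = 0.
So q_S = (318 - q_O)/5 and q_O = (402 - q_S)/8.
Solving the pair: q_S = 714/13, q_O = 564/13.

43.38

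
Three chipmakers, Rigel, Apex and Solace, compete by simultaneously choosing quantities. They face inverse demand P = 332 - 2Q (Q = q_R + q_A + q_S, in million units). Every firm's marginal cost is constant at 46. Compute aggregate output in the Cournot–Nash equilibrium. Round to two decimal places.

A representative firm's profit is π_i = q_i(332 - 2Q) - 46q_i.
Setting ∂π_i/∂q_i = 0 with rivals' quantities fixed: 286 - 4q_i - 2·Σ_{j≠i} q_j = 0.
With identical firms every q_j equals q_i, so Σ_{j≠i} q_j = 2q_i and 286 = 8q_i, giving q_i = 143/4.
Total output Q = 143/4 + 143/4 + 143/4 = 429/4.

107.25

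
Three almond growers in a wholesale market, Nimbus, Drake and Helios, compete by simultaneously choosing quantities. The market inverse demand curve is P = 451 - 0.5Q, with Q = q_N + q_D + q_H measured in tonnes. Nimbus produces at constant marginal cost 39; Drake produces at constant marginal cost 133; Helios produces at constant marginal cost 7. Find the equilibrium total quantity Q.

Nimbus's profit: π_N = (451 - 0.5Q)q_N - (39q_N). Setting ∂π_N/∂q_N = 0: 412 - q_N - (1/2)(q_D + q_H) = 0.
Drake's first-order condition: 318 - q_D - (1/2)(q_N + q_H) = 0.
Helios's first-order condition: 444 - q_H - (1/2)(q_N + q_D) = 0.
Adding the 3 first-order conditions: 1174 − 2Q = 0, so Q = 587.
Back-substituting: q_N = (412 − 587/2)/(1/2) = 237, q_D = (318 − 587/2)/(1/2) = 49, q_H = (444 − 587/2)/(1/2) = 301.
Total output Q = 237 + 49 + 301 = 587.

587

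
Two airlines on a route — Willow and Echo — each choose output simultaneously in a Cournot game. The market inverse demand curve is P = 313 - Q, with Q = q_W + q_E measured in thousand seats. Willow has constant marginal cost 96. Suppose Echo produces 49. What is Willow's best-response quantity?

84

With the rival's output fixed at 49, Willow's profit is π_W = (313 - 49 - q_W)q_W - (96q_W) = (264 - q_W)q_W - (96q_W).
∂π_W/∂q_W = 168 - 2q_W = 0, so q_W = 84.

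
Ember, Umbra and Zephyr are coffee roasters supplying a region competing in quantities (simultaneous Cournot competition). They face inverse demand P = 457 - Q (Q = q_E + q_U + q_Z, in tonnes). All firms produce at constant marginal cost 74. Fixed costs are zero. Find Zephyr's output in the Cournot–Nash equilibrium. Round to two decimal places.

95.75

Each firm earns π_i = (457 - Q)q_i - 74q_i.
First-order condition (treating rivals' output as given): 383 - 2q_i - Σ_{j≠i} q_j = 0.
By symmetry each firm produces the same amount; substituting Σ_{j≠i} q_j = 2q_i yields q_i = 383/4.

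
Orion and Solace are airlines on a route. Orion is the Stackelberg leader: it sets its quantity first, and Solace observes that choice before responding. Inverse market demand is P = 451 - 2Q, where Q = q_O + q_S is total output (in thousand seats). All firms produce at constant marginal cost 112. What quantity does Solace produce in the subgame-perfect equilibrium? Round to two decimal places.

42.38

The follower Solace best-responds to any q_O: π_S = (451 - 2Q)q_S - 112q_S.
∂π_S/∂q_S = 339 - 2q_O - 4q_S = 0 gives the reaction function q_S = (339 - 2q_O)/4.
Orion substitutes q_S(q_O) into its own profit: π_O = q_O(451 - 2q_O - (339 - 2q_O)/2) - 112q_O = (563/2 - q_O)q_O - 112q_O.
Maximising: ∂π_O/∂q_O = 339/2 - 2q_O = 0, giving q_O = 339/4.
Then q_S = (339 - 2·(339/4))/4 = 339/8.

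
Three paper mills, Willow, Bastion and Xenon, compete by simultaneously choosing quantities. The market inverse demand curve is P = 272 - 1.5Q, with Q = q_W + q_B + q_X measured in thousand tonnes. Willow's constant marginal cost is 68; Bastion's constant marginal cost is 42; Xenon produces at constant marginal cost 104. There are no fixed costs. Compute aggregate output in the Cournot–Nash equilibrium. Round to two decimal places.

Willow's profit: π_W = (272 - 1.5Q)q_W - (68q_W). Setting ∂π_W/∂q_W = 0: 204 - 3q_W - (3/2)(q_B + q_X) = 0.
Bastion's first-order condition: 230 - 3q_B - (3/2)(q_W + q_X) = 0.
Xenon's profit: π_X = (272 - 1.5Q)q_X - (104q_X). Setting ∂π_X/∂q_X = 0: 168 - 3q_X - (3/2)(q_W + q_B) = 0.
Adding the 3 conditions: 602 − 3Q − 3Q = 0, i.e. Q = 301/3.
Back-substituting: q_W = (204 − 301/2)/(3/2) = 107/3, q_B = (230 − 301/2)/(3/2) = 53, q_X = (168 − 301/2)/(3/2) = 35/3.
Total output Q = 107/3 + 53 + 35/3 = 301/3.

100.33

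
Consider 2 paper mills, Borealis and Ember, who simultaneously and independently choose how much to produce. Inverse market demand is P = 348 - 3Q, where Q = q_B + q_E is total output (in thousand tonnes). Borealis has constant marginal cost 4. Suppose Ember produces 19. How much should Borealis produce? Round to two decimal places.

47.83

With the rival's output fixed at 19, Borealis's profit is π_B = (348 - 3·19 - 3q_B)q_B - (4q_B) = (291 - 3q_B)q_B - (4q_B).
∂π_B/∂q_B = 287 - 6q_B = 0, so q_B = 287/6.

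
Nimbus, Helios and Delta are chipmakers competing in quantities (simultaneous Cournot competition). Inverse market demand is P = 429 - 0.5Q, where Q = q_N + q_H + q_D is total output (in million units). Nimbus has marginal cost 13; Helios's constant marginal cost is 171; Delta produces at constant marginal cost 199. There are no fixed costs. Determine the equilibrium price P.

Nimbus's profit: π_N = (429 - 0.5Q)q_N - (13q_N). Setting ∂π_N/∂q_N = 0: 416 - q_N - (1/2)(q_H + q_D) = 0.
Helios's first-order condition: 258 - q_H - (1/2)(q_N + q_D) = 0.
Delta's profit: π_D = (429 - 0.5Q)q_D - (199q_D). Setting ∂π_D/∂q_D = 0: 230 - q_D - (1/2)(q_N + q_H) = 0.
Summing all 3 equations gives 904 − 2Q = 0, hence Q = 452.
Back-substituting: q_N = (416 − 226)/(1/2) = 380, q_H = (258 − 226)/(1/2) = 64, q_D = (230 − 226)/(1/2) = 8.
Total output Q = 452, so price P = 429 - (1/2)·452 = 203.

203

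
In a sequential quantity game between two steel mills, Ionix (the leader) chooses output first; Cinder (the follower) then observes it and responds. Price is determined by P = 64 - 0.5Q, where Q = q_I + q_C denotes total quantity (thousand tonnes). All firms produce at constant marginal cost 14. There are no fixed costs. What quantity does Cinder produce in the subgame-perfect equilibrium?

Solve by backward induction. Given q_I, the follower Cinder maximises π_C = (64 - (1/2)q_I - (1/2)q_C)q_C - 14q_C.
Follower FOC: 50 - (1/2)q_I - q_C = 0, so q_C(q_I) = (50 - (1/2)q_I).
Ionix substitutes q_C(q_I) into its own profit: π_I = q_I(64 - (1/2)q_I - (50 - (1/2)q_I)/2) - 14q_I = (39 - (1/4)q_I)q_I - 14q_I.
Leader FOC: 25 - (1/2)q_I = 0, so q_I = 50.
Then q_C = (50 - (1/2)·50) = 25.

25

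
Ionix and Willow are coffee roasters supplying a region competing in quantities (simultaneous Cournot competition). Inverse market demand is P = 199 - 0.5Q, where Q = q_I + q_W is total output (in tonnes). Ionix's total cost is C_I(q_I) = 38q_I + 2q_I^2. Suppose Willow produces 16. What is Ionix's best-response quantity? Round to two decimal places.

With the rival's output fixed at 16, Ionix's profit is π_I = (199 - (1/2)·16 - (1/2)q_I)q_I - (38q_I + 2q_I²) = (191 - (1/2)q_I)q_I - (38q_I + 2q_I²).
∂π_I/∂q_I = 153 - 5q_I = 0, so q_I = 153/5.

30.60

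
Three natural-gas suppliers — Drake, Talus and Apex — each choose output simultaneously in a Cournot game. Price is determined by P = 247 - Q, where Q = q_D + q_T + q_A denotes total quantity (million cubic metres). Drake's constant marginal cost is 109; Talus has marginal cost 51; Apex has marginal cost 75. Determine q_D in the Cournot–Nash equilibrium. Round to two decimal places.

11.50

Drake's profit: π_D = (247 - Q)q_D - (109q_D). Setting ∂π_D/∂q_D = 0: 138 - 2q_D - (q_T + q_A) = 0.
Talus's profit: π_T = (247 - Q)q_T - (51q_T). Setting ∂π_T/∂q_T = 0: 196 - 2q_T - (q_D + q_A) = 0.
Apex's profit: π_A = (247 - Q)q_A - (75q_A). Setting ∂π_A/∂q_A = 0: 172 - 2q_A - (q_D + q_T) = 0.
Summing all 3 equations gives 506 − 4Q = 0, hence Q = 253/2.
Back-substituting: q_D = (138 − 253/2) = 23/2, q_T = (196 − 253/2) = 139/2, q_A = (172 − 253/2) = 91/2.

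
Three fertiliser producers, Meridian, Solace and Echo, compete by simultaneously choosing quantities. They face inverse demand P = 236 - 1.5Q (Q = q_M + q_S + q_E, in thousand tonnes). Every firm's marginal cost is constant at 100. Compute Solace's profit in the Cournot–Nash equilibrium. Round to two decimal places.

Each firm earns π_i = (236 - 1.5Q)q_i - 100q_i.
Setting ∂π_i/∂q_i = 0 with rivals' quantities fixed: 136 - 3q_i - (3/2)·Σ_{j≠i} q_j = 0.
With identical firms every q_j equals q_i, so Σ_{j≠i} q_j = 2q_i and 136 = 6q_i, giving q_i = 68/3.
Price P = 236 - (3/2)·68 = 134.
Solace's profit: (134 - 100)·(68/3) = 770.6667.

770.67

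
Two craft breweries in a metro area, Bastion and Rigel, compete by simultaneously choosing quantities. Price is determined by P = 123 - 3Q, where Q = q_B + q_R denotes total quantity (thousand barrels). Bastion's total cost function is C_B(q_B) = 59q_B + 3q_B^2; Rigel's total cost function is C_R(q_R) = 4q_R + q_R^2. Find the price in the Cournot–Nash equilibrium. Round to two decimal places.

75.03

Bastion's profit: π_B = (123 - 3Q)q_B - (59q_B + 3q_B²). Setting ∂π_B/∂q_B = 0: 64 - 12q_B - 3(q_R) = 0.
Rigel's first-order condition: 119 - 8q_R - 3(q_B) = 0.
Best responses: q_B = (64 - 3q_R)/12, q_R = (119 - 3q_B)/8.
Substituting one into the other gives q_B = 155/87 and q_R = 412/29.
Total output Q = 1391/87, so price P = 123 - 3·(1391/87) = 75.0345.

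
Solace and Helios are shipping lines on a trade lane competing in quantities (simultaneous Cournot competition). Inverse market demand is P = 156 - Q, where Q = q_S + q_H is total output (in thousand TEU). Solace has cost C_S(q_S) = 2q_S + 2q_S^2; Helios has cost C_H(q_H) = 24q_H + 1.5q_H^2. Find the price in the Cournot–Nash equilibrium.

Solace's profit: π_S = (156 - Q)q_S - (2q_S + 2q_S²). Setting ∂π_S/∂q_S = 0: 154 - 6q_S - (q_H) = 0.
Helios's profit: π_H = (156 - Q)q_H - (24q_H + (3/2)q_H²). Setting ∂π_H/∂q_H = 0: 132 - 5q_H - (q_S) = 0.
Best responses: q_S = (154 - q_H)/6, q_H = (132 - q_S)/5.
Solving the pair: q_S = 22, q_H = 22.
Total output Q = 44, so price P = 156 - 44 = 112.

112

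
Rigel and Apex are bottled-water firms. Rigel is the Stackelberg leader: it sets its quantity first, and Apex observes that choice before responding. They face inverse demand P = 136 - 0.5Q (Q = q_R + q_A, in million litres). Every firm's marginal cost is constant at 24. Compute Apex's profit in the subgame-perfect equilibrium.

1568

Solve by backward induction. Given q_R, the follower Apex maximises π_A = (136 - (1/2)q_R - (1/2)q_A)q_A - 24q_A.
Setting the follower's marginal profit to zero, 112 - (1/2)q_R - q_A = 0, i.e. q_A = (112 - (1/2)q_R).
The leader anticipates this reaction. Substituting into P = 136 - 0.5Q gives P = 80 - (1/4)q_R, so π_R = (80 - (1/4)q_R)q_R - 24q_R.
The leader's first-order condition 56 - (1/2)q_R = 0 yields q_R = 112.
Then q_A = (112 - (1/2)·112) = 56.
Price P = 136 - (1/2)·168 = 52.
Apex's profit: (52 - 24)·56 = 1568.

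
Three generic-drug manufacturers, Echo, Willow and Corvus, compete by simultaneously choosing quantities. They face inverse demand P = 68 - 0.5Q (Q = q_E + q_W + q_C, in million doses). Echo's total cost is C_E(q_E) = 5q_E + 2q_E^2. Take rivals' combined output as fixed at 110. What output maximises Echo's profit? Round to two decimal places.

With rivals' combined output fixed at 110, Echo's profit is π_E = (68 - (1/2)·110 - (1/2)q_E)q_E - (5q_E + 2q_E²) = (13 - (1/2)q_E)q_E - (5q_E + 2q_E²).
∂π_E/∂q_E = 8 - 5q_E = 0, so q_E = 8/5.

1.60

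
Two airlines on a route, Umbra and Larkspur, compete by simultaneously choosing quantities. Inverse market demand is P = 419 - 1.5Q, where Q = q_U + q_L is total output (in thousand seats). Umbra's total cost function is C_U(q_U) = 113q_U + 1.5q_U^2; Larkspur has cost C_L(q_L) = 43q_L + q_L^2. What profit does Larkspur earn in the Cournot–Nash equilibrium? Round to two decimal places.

10483.59

Umbra's profit: π_U = (419 - 1.5Q)q_U - (113q_U + (3/2)q_U²). Setting ∂π_U/∂q_U = 0: 306 - 6q_U - (3/2)(q_L) = 0.
Larkspur's first-order condition: 376 - 5q_L - (3/2)(q_U) = 0.
So q_U = (306 - (3/2)q_L)/6 and q_L = (376 - (3/2)q_U)/5.
Substituting one into the other gives q_U = 1288/37 and q_L = 64.7568.
Price P = 419 - (3/2)·99.5676 = 269.6486.
Larkspur's profit: 269.6486·64.7568 - 43·64.7568 - 64.7568² = 10483.5939.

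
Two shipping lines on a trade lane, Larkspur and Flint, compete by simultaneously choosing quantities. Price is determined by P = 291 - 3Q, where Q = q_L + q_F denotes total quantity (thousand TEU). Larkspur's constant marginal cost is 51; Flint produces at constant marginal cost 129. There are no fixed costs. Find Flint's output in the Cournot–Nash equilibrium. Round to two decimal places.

Larkspur's profit: π_L = (291 - 3Q)q_L - (51q_L). Setting ∂π_L/∂q_L = 0: 240 - 6q_L - 3(q_F) = 0.
Flint's first-order condition: 162 - 6q_F - 3(q_L) = 0.
Rearranging gives the reaction functions q_L = (240 - 3q_F)/6 and q_F = (162 - 3q_L)/6.
Substituting one into the other gives q_L = 106/3 and q_F = 28/3.

9.33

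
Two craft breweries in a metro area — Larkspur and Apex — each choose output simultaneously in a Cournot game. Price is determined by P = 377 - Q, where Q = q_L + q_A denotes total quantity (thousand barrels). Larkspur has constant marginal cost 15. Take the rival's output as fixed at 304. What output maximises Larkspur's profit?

With the rival's output fixed at 304, Larkspur's profit is π_L = (377 - 304 - q_L)q_L - (15q_L) = (73 - q_L)q_L - (15q_L).
∂π_L/∂q_L = 58 - 2q_L = 0, so q_L = 29.

29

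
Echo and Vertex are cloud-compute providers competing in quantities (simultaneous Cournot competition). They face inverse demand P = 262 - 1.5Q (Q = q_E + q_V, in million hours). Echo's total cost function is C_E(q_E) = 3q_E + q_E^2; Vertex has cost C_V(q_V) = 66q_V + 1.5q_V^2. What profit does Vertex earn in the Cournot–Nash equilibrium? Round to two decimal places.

1363.03

Echo's profit: π_E = (262 - 1.5Q)q_E - (3q_E + q_E²). Setting ∂π_E/∂q_E = 0: 259 - 5q_E - (3/2)(q_V) = 0.
Vertex's profit: π_V = (262 - 1.5Q)q_V - (66q_V + (3/2)q_V²). Setting ∂π_V/∂q_V = 0: 196 - 6q_V - (3/2)(q_E) = 0.
Best responses: q_E = (259 - (3/2)q_V)/5, q_V = (196 - (3/2)q_E)/6.
Substituting one into the other gives q_E = 1680/37 and q_V = 21.3153.
Price P = 262 - (3/2)·66.7207 = 161.9189.
Vertex's profit: 161.9189·21.3153 - 66·21.3153 - (3/2)·21.3153² = 1363.0280.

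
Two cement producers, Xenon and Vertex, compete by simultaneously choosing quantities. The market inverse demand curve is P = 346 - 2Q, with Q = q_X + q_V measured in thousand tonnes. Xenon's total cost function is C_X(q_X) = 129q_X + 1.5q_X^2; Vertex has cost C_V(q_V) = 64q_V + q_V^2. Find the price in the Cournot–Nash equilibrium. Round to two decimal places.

Xenon's profit: π_X = (346 - 2Q)q_X - (129q_X + (3/2)q_X²). Setting ∂π_X/∂q_X = 0: 217 - 7q_X - 2(q_V) = 0.
Vertex's profit: π_V = (346 - 2Q)q_V - (64q_V + q_V²). Setting ∂π_V/∂q_V = 0: 282 - 6q_V - 2(q_X) = 0.
Rearranging gives the reaction functions q_X = (217 - 2q_V)/7 and q_V = (282 - 2q_X)/6.
Substituting one into the other gives q_X = 369/19 and q_V = 770/19.
Total output Q = 1139/19, so price P = 346 - 2·(1139/19) = 226.1053.

226.11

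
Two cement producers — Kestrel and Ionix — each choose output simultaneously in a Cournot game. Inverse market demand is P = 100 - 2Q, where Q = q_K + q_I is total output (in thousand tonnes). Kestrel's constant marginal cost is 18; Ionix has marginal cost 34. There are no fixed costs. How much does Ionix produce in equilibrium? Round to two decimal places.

Kestrel's profit: π_K = (100 - 2Q)q_K - (18q_K). Setting ∂π_K/∂q_K = 0: 82 - 4q_K - 2(q_I) = 0.
Ionix's first-order condition: 66 - 4q_I - 2(q_K) = 0.
Best responses: q_K = (82 - 2q_I)/4, q_I = (66 - 2q_K)/4.
Substituting one into the other gives q_K = 49/3 and q_I = 25/3.

8.33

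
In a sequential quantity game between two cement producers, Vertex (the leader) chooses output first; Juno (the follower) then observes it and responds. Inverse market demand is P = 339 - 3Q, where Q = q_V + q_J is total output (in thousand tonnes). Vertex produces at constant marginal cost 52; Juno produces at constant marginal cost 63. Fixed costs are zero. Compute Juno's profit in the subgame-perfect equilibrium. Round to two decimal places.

Solve by backward induction. Given q_V, the follower Juno maximises π_J = (339 - 3q_V - 3q_J)q_J - 63q_J.
Follower FOC: 276 - 3q_V - 6q_J = 0, so q_J(q_V) = (276 - 3q_V)/6.
Vertex substitutes q_J(q_V) into its own profit: π_V = q_V(339 - 3q_V - (276 - 3q_V)/2) - 52q_V = (201 - (3/2)q_V)q_V - 52q_V.
The leader's first-order condition 149 - 3q_V = 0 yields q_V = 149/3.
Then q_J = (276 - 3·(149/3))/6 = 127/6.
Price P = 339 - 3·(425/6) = 253/2.
Juno's profit: (253/2 - 63)·(127/6) = 1344.0833.

1344.08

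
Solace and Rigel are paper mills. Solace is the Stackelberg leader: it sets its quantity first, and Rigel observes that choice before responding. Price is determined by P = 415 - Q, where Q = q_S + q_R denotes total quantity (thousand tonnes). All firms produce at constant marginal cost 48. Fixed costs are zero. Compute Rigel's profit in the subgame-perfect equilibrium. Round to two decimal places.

The follower Rigel best-responds to any q_S: π_R = (415 - Q)q_R - 48q_R.
Setting the follower's marginal profit to zero, 367 - q_S - 2q_R = 0, i.e. q_R = (367 - q_S)/2.
Solace substitutes q_R(q_S) into its own profit: π_S = q_S(415 - q_S - (367 - q_S)/2) - 48q_S = (463/2 - (1/2)q_S)q_S - 48q_S.
Leader FOC: 367/2 - q_S = 0, so q_S = 367/2.
Then q_R = (367 - 367/2)/2 = 367/4.
Price P = 415 - 1101/4 = 559/4.
Rigel's profit: (559/4 - 48)·(367/4) = 8418.0625.

8418.06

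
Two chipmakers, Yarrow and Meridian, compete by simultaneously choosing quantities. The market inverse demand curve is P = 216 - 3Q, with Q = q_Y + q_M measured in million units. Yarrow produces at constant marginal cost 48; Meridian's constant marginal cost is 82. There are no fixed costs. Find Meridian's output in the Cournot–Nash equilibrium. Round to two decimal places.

11.11

Yarrow's profit: π_Y = (216 - 3Q)q_Y - (48q_Y). Setting ∂π_Y/∂q_Y = 0: 168 - 6q_Y - 3(q_M) = 0.
Meridian's first-order condition: 134 - 6q_M - 3(q_Y) = 0.
So q_Y = (168 - 3q_M)/6 and q_M = (134 - 3q_Y)/6.
Solving the pair: q_Y = 202/9, q_M = 100/9.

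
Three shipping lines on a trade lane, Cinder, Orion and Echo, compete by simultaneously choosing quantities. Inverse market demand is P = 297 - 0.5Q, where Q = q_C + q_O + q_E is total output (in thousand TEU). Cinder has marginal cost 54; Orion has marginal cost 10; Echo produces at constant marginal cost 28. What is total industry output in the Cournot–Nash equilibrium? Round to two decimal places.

399.50

Cinder's profit: π_C = (297 - 0.5Q)q_C - (54q_C). Setting ∂π_C/∂q_C = 0: 243 - q_C - (1/2)(q_O + q_E) = 0.
Orion's first-order condition: 287 - q_O - (1/2)(q_C + q_E) = 0.
Echo's profit: π_E = (297 - 0.5Q)q_E - (28q_E). Setting ∂π_E/∂q_E = 0: 269 - q_E - (1/2)(q_C + q_O) = 0.
Adding the 3 conditions: 799 − Q − Q = 0, i.e. Q = 799/2.
Back-substituting: q_C = (243 − 799/4)/(1/2) = 173/2, q_O = (287 − 799/4)/(1/2) = 349/2, q_E = (269 − 799/4)/(1/2) = 277/2.
Total output Q = 173/2 + 349/2 + 277/2 = 799/2.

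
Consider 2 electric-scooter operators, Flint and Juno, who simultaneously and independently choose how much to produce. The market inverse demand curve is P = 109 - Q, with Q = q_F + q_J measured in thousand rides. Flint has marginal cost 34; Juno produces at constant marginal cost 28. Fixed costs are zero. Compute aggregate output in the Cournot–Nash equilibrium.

Flint's profit: π_F = (109 - Q)q_F - (34q_F). Setting ∂π_F/∂q_F = 0: 75 - 2q_F - (q_J) = 0.
Juno's profit: π_J = (109 - Q)q_J - (28q_J). Setting ∂π_J/∂q_J = 0: 81 - 2q_J - (q_F) = 0.
So q_F = (75 - q_J)/2 and q_J = (81 - q_F)/2.
Solving the pair: q_F = 23, q_J = 29.
Total output Q = 23 + 29 = 52.

52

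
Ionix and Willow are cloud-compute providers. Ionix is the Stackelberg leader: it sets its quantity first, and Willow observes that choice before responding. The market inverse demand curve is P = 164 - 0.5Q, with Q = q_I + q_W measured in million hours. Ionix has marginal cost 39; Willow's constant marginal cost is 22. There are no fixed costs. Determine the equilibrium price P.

Solve by backward induction. Given q_I, the follower Willow maximises π_W = (164 - (1/2)q_I - (1/2)q_W)q_W - 22q_W.
Follower FOC: 142 - (1/2)q_I - q_W = 0, so q_W(q_I) = (142 - (1/2)q_I).
The leader anticipates this reaction. Substituting into P = 164 - 0.5Q gives P = 93 - (1/4)q_I, so π_I = (93 - (1/4)q_I)q_I - 39q_I.
The leader's first-order condition 54 - (1/2)q_I = 0 yields q_I = 108.
Then q_W = (142 - (1/2)·108) = 88.
Total output Q = 196, so price P = 164 - (1/2)·196 = 66.

66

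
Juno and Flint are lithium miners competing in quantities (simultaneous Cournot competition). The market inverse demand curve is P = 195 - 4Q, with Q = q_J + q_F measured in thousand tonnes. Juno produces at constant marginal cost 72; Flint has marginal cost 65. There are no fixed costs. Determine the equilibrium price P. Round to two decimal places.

110.67

Juno's profit: π_J = (195 - 4Q)q_J - (72q_J). Setting ∂π_J/∂q_J = 0: 123 - 8q_J - 4(q_F) = 0.
Flint's first-order condition: 130 - 8q_F - 4(q_J) = 0.
So q_J = (123 - 4q_F)/8 and q_F = (130 - 4q_J)/8.
Solving the pair: q_J = 29/3, q_F = 137/12.
Total output Q = 253/12, so price P = 195 - 4·(253/12) = 332/3.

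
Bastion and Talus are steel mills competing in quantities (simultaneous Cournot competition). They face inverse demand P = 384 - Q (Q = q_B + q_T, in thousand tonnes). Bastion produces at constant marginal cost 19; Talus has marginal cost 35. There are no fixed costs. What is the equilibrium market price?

146

Bastion's profit: π_B = (384 - Q)q_B - (19q_B). Setting ∂π_B/∂q_B = 0: 365 - 2q_B - (q_T) = 0.
Talus's profit: π_T = (384 - Q)q_T - (35q_T). Setting ∂π_T/∂q_T = 0: 349 - 2q_T - (q_B) = 0.
So q_B = (365 - q_T)/2 and q_T = (349 - q_B)/2.
Solving the pair: q_B = 127, q_T = 111.
Total output Q = 238, so price P = 384 - 238 = 146.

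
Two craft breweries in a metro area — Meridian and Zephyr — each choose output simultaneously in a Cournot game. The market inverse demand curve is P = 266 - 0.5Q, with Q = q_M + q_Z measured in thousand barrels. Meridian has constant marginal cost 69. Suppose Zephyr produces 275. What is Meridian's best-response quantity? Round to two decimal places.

59.50

With the rival's output fixed at 275, Meridian's profit is π_M = (266 - (1/2)·275 - (1/2)q_M)q_M - (69q_M) = (257/2 - (1/2)q_M)q_M - (69q_M).
∂π_M/∂q_M = 119/2 - q_M = 0, so q_M = 119/2.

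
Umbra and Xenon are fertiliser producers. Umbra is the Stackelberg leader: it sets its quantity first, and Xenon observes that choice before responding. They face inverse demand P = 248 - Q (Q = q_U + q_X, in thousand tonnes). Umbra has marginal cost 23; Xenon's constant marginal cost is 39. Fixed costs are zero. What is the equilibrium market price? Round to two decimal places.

The follower Xenon best-responds to any q_U: π_X = (248 - Q)q_X - 39q_X.
∂π_X/∂q_X = 209 - q_U - 2q_X = 0 gives the reaction function q_X = (209 - q_U)/2.
The leader anticipates this reaction. Substituting into P = 248 - Q gives P = 287/2 - (1/2)q_U, so π_U = (287/2 - (1/2)q_U)q_U - 23q_U.
Maximising: ∂π_U/∂q_U = 241/2 - q_U = 0, giving q_U = 241/2.
Then q_X = (209 - 241/2)/2 = 177/4.
Total output Q = 659/4, so price P = 248 - 659/4 = 333/4.

83.25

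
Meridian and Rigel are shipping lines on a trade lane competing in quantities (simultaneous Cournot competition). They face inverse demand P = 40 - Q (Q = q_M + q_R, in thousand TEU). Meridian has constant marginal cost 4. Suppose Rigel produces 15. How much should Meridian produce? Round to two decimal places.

10.50

With the rival's output fixed at 15, Meridian's profit is π_M = (40 - 15 - q_M)q_M - (4q_M) = (25 - q_M)q_M - (4q_M).
∂π_M/∂q_M = 21 - 2q_M = 0, so q_M = 21/2.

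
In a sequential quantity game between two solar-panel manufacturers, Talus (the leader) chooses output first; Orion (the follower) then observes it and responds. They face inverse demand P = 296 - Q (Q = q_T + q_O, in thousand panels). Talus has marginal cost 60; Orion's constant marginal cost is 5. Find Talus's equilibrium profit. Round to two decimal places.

4095.13

Solve by backward induction. Given q_T, the follower Orion maximises π_O = (296 - q_T - q_O)q_O - 5q_O.
∂π_O/∂q_O = 291 - q_T - 2q_O = 0 gives the reaction function q_O = (291 - q_T)/2.
Talus substitutes q_O(q_T) into its own profit: π_T = q_T(296 - q_T - (291 - q_T)/2) - 60q_T = (301/2 - (1/2)q_T)q_T - 60q_T.
The leader's first-order condition 181/2 - q_T = 0 yields q_T = 181/2.
Then q_O = (291 - 181/2)/2 = 401/4.
Price P = 296 - 763/4 = 421/4.
Talus's profit: (421/4 - 60)·(181/2) = 4095.1250.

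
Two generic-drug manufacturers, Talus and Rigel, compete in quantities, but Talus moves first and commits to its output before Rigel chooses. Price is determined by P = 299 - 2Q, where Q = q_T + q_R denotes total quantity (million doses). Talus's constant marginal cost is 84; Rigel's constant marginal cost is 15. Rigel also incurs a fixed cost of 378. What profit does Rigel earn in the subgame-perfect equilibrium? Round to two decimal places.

5187.13

Solve by backward induction. Given q_T, the follower Rigel maximises π_R = (299 - 2q_T - 2q_R)q_R - 15q_R.
∂π_R/∂q_R = 284 - 2q_T - 4q_R = 0 gives the reaction function q_R = (284 - 2q_T)/4.
The leader anticipates this reaction. Substituting into P = 299 - 2Q gives P = 157 - q_T, so π_T = (157 - q_T)q_T - 84q_T.
Maximising: ∂π_T/∂q_T = 73 - 2q_T = 0, giving q_T = 73/2.
Then q_R = (284 - 2·(73/2))/4 = 211/4.
Price P = 299 - 2·(357/4) = 241/2.
Rigel's profit: (241/2 - 15)·(211/4) - 378 = 5187.1250.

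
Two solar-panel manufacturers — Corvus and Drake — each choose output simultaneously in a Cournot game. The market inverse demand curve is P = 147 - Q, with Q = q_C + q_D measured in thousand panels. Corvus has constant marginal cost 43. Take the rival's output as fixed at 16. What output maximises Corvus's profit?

With the rival's output fixed at 16, Corvus's profit is π_C = (147 - 16 - q_C)q_C - (43q_C) = (131 - q_C)q_C - (43q_C).
∂π_C/∂q_C = 88 - 2q_C = 0, so q_C = 44.

44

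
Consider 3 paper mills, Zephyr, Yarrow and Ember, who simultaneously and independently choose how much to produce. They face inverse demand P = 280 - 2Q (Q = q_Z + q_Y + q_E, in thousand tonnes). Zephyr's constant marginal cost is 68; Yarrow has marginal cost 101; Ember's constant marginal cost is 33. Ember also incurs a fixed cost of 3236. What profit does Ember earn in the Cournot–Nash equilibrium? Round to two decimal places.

Zephyr's profit: π_Z = (280 - 2Q)q_Z - (68q_Z). Setting ∂π_Z/∂q_Z = 0: 212 - 4q_Z - 2(q_Y + q_E) = 0.
Yarrow's profit: π_Y = (280 - 2Q)q_Y - (101q_Y). Setting ∂π_Y/∂q_Y = 0: 179 - 4q_Y - 2(q_Z + q_E) = 0.
Ember's profit: π_E = (280 - 2Q)q_E - (33q_E). Setting ∂π_E/∂q_E = 0: 247 - 4q_E - 2(q_Z + q_Y) = 0.
Adding the 3 conditions: 638 − 4Q − 4Q = 0, i.e. Q = 319/4.
Back-substituting: q_Z = (212 − 319/2)/2 = 105/4, q_Y = (179 − 319/2)/2 = 39/4, q_E = (247 − 319/2)/2 = 175/4.
Price P = 280 - 2·(319/4) = 241/2.
Ember's profit: (241/2 - 33)·(175/4) - 3236 = 592.1250.

592.13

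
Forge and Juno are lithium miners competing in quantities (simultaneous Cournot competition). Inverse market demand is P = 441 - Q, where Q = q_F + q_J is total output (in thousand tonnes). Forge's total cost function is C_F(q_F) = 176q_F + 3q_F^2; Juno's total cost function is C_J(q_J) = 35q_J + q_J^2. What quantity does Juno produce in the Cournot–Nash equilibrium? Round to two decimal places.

96.23

Forge's profit: π_F = (441 - Q)q_F - (176q_F + 3q_F²). Setting ∂π_F/∂q_F = 0: 265 - 8q_F - (q_J) = 0.
Juno's first-order condition: 406 - 4q_J - (q_F) = 0.
So q_F = (265 - q_J)/8 and q_J = (406 - q_F)/4.
Substituting one into the other gives q_F = 654/31 and q_J = 96.2258.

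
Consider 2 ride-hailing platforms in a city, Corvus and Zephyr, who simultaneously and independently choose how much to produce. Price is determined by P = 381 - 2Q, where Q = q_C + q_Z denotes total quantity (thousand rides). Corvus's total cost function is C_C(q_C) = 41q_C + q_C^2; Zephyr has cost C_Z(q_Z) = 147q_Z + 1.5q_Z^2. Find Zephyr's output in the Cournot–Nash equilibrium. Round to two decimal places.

19.05

Corvus's profit: π_C = (381 - 2Q)q_C - (41q_C + q_C²). Setting ∂π_C/∂q_C = 0: 340 - 6q_C - 2(q_Z) = 0.
Zephyr's first-order condition: 234 - 7q_Z - 2(q_C) = 0.
So q_C = (340 - 2q_Z)/6 and q_Z = (234 - 2q_C)/7.
Substituting one into the other gives q_C = 956/19 and q_Z = 362/19.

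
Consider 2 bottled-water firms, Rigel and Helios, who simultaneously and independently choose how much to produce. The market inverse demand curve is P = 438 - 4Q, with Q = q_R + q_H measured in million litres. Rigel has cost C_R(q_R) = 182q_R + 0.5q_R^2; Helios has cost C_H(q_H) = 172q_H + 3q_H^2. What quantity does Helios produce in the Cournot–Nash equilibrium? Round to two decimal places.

12.45

Rigel's profit: π_R = (438 - 4Q)q_R - (182q_R + (1/2)q_R²). Setting ∂π_R/∂q_R = 0: 256 - 9q_R - 4(q_H) = 0.
Helios's profit: π_H = (438 - 4Q)q_H - (172q_H + 3q_H²). Setting ∂π_H/∂q_H = 0: 266 - 14q_H - 4(q_R) = 0.
Best responses: q_R = (256 - 4q_H)/9, q_H = (266 - 4q_R)/14.
Substituting one into the other gives q_R = 252/11 and q_H = 137/11.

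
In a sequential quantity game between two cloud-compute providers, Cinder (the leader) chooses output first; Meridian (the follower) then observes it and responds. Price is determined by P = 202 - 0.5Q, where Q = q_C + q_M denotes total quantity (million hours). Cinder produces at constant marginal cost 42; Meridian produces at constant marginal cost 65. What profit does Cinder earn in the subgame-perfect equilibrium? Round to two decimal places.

Solve by backward induction. Given q_C, the follower Meridian maximises π_M = (202 - (1/2)q_C - (1/2)q_M)q_M - 65q_M.
Setting the follower's marginal profit to zero, 137 - (1/2)q_C - q_M = 0, i.e. q_M = (137 - (1/2)q_C).
Cinder substitutes q_M(q_C) into its own profit: π_C = q_C(202 - (1/2)q_C - (137 - (1/2)q_C)/2) - 42q_C = (267/2 - (1/4)q_C)q_C - 42q_C.
The leader's first-order condition 183/2 - (1/2)q_C = 0 yields q_C = 183.
Then q_M = (137 - (1/2)·183) = 91/2.
Price P = 202 - (1/2)·(457/2) = 351/4.
Cinder's profit: (351/4 - 42)·183 = 8372.2500.

8372.25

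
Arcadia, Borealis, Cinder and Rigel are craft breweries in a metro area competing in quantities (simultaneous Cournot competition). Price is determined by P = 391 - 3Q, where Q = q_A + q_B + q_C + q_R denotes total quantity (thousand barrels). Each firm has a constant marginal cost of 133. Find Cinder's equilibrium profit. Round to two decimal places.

887.52

A representative firm's profit is π_i = q_i(391 - 3Q) - 133q_i.
Setting ∂π_i/∂q_i = 0 with rivals' quantities fixed: 258 - 6q_i - 3·Σ_{j≠i} q_j = 0.
By symmetry each firm produces the same amount; substituting Σ_{j≠i} q_j = 3q_i yields q_i = 258/15 = 86/5.
Price P = 391 - 3·(344/5) = 923/5.
Cinder's profit: (923/5 - 133)·(86/5) = 887.5200.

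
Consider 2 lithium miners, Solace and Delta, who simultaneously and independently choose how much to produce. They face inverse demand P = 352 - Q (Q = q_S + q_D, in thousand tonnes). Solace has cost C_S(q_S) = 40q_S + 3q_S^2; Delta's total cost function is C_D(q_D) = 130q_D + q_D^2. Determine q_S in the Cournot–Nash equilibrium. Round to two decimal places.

Solace's profit: π_S = (352 - Q)q_S - (40q_S + 3q_S²). Setting ∂π_S/∂q_S = 0: 312 - 8q_S - (q_D) = 0.
Delta's profit: π_D = (352 - Q)q_D - (130q_D + q_D²). Setting ∂π_D/∂q_D = 0: 222 - 4q_D - (q_S) = 0.
Best responses: q_S = (312 - q_D)/8, q_D = (222 - q_S)/4.
Substituting one into the other gives q_S = 1026/31 and q_D = 1464/31.

33.10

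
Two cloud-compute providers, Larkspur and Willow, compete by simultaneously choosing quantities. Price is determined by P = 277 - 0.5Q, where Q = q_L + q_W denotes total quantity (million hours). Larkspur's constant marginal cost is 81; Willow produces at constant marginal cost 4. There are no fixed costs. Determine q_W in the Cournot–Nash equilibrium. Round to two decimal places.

233.33

Larkspur's profit: π_L = (277 - 0.5Q)q_L - (81q_L). Setting ∂π_L/∂q_L = 0: 196 - q_L - (1/2)(q_W) = 0.
Willow's profit: π_W = (277 - 0.5Q)q_W - (4q_W). Setting ∂π_W/∂q_W = 0: 273 - q_W - (1/2)(q_L) = 0.
Best responses: q_L = (196 - (1/2)q_W), q_W = (273 - (1/2)q_L).
Solving the pair: q_L = 238/3, q_W = 700/3.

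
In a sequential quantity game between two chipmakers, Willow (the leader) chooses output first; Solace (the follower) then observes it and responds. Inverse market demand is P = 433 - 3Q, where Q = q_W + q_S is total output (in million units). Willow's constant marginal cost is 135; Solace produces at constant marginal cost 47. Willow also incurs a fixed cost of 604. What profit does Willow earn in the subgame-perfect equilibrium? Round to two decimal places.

Solve by backward induction. Given q_W, the follower Solace maximises π_S = (433 - 3q_W - 3q_S)q_S - 47q_S.
∂π_S/∂q_S = 386 - 3q_W - 6q_S = 0 gives the reaction function q_S = (386 - 3q_W)/6.
The leader anticipates this reaction. Substituting into P = 433 - 3Q gives P = 240 - (3/2)q_W, so π_W = (240 - (3/2)q_W)q_W - 135q_W.
Leader FOC: 105 - 3q_W = 0, so q_W = 35.
Then q_S = (386 - 3·35)/6 = 281/6.
Price P = 433 - 3·(491/6) = 375/2.
Willow's profit: (375/2 - 135)·35 - 604 = 1233.5000.

1233.50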